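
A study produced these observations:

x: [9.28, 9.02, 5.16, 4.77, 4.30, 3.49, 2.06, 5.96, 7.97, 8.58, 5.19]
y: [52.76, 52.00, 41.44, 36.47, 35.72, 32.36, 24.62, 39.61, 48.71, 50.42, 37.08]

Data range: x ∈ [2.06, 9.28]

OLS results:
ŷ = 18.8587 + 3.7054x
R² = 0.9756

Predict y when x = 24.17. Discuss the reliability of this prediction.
The equation gives ŷ = 108.4182; however x = 24.17 is 14.89 units above the observed range, so this extrapolated value should not be trusted.

Prediction calculation:
ŷ = 18.8587 + 3.7054 × 24.17
ŷ = 108.4182

Reliability:
- Data range: x ∈ [2.06, 9.28]
- Prediction point: x = 24.17 is 14.89 units above the observed range → this is EXTRAPOLATION, not interpolation

Why that matters here:
- The linear relationship may not hold outside the observed range
- R² describes fit only over the sampled x values; it says nothing about behaviour beyond them
- The standard error of prediction grows with (x − x̄)², and x = 24.17 is far from x̄ = 5.98

The R² = 0.9756 only validates the fit within [2.06, 9.28]; treat ŷ = 108.4182 with caution.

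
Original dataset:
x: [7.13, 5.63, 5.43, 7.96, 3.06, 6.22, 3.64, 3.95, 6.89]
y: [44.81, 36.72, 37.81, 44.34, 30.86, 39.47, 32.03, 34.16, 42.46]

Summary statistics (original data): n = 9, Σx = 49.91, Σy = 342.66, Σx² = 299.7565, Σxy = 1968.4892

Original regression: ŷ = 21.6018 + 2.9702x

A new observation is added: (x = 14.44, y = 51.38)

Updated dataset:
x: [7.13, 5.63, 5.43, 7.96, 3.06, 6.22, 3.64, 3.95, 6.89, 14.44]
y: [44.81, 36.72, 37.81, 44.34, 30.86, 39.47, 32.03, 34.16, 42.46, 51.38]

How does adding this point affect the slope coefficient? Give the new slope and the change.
The slope changes from 2.9702 to 1.8557 (change of -1.1145, or -37.5%).

The new point has HIGH LEVERAGE: x = 14.44 is far from the original mean x̄ = 49.91/9 ≈ 5.55 (original range [3.06, 7.96]).

Step 1: Update the sums with the new point (n goes from 9 to 10)
Σx  = 49.91 + 14.44 = 64.35
Σy  = 342.66 + 51.38 = 394.04
Σx² = 299.7565 + 14.44² = 299.7565 + 208.5136 = 508.2701
Σxy = 1968.4892 + 14.44×51.38 = 1968.4892 + 741.9272 = 2710.4164

Step 2: Recompute the slope with b₁ = (nΣxy − ΣxΣy) / (nΣx² − (Σx)²)
Numerator   = 10×2710.4164 − 64.35×394.04 = 27104.1640 − 25356.4740 = 1747.6900
Denominator = 10×508.2701 − 64.35² = 5082.7010 − 4140.9225 = 941.7785
b₁(new) = 1747.6900 / 941.7785 = 1.8557

(Same formula on the original sums: (9×1968.4892 − 49.91×342.66) / (9×299.7565 − 49.91²) = 614.2422 / 206.8004 = 2.9702, matching the given fit.)

Step 3: Change in slope
Δβ₁ = 1.8557 − 2.9702 = -1.1145
Relative change = -1.1145 / 2.9702 × 100% = -37.5%
→ the slope decreases when the point is added.

A high-leverage point only changes the slope if it is off the original line; here y = 51.38 is below the original trend, so the slope decreases.
In practice: refit with and without it and report both if conclusions differ.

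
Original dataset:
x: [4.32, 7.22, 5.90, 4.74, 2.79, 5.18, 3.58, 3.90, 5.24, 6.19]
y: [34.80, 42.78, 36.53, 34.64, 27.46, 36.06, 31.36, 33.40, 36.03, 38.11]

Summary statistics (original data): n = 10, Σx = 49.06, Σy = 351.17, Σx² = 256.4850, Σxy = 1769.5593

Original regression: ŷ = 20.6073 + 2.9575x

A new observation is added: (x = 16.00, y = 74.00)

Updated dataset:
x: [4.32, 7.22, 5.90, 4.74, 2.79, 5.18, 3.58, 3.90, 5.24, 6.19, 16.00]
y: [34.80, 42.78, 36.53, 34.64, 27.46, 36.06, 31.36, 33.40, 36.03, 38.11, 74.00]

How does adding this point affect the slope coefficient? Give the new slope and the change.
The slope changes from 2.9575 to 3.4372 (change of +0.4797, or +16.2%).

x = 16.00 lies well outside the original x-range [2.79, 7.22] (x̄ ≈ 4.91), so this observation has high leverage and can move the slope substantially.

Step 1: Update the sums with the new point (n goes from 10 to 11)
Σx  = 49.06 + 16.00 = 65.06
Σy  = 351.17 + 74.00 = 425.17
Σx² = 256.4850 + 16.00² = 256.4850 + 256.0000 = 512.4850
Σxy = 1769.5593 + 16.00×74.00 = 1769.5593 + 1184.0000 = 2953.5593

Step 2: Recompute the slope with b₁ = (nΣxy − ΣxΣy) / (nΣx² − (Σx)²)
Numerator   = 11×2953.5593 − 65.06×425.17 = 32489.1523 − 27661.5602 = 4827.5921
Denominator = 11×512.4850 − 65.06² = 5637.3350 − 4232.8036 = 1404.5314
b₁(new) = 4827.5921 / 1404.5314 = 3.4372

(Same formula on the original sums: (10×1769.5593 − 49.06×351.17) / (10×256.4850 − 49.06²) = 467.1928 / 157.9664 = 2.9575, matching the given fit.)

Step 3: Change in slope
Δβ₁ = 3.4372 − 2.9575 = +0.4797
Relative change = +0.4797 / 2.9575 × 100% = +16.2%
→ the slope increases when the point is added.

Because the point sits above the extension of the original line at a high-leverage x, it tilts the fit up.
In practice: check such a point for data-entry or measurement error.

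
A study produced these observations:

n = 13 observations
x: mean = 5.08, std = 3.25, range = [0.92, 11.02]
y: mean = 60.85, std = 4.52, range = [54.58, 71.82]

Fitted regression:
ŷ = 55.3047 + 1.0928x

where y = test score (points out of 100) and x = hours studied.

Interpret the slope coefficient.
On average, test score is about 1.0928 points higher for every extra hour of study time.

The slope β₁ = 1.0928 gives the rate at which the fitted test score changes with study time.

Interpretation:
- Study time up by 1 hour → predicted test score increases by 1.0928 points
- The effect is assumed constant over the observed range of x (linearity)

(β₀ = 55.3047 is the fitted value at x = 0 and is not part of the slope interpretation.)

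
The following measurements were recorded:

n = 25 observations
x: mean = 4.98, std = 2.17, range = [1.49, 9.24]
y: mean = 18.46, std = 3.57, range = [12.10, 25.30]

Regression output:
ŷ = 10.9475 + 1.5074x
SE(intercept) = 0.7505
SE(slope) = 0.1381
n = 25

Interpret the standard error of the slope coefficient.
SE(β̂₁) = 0.1381 is the estimated standard deviation of the slope estimate across repeated samples; relative to β̂₁ = 1.5074 that is 9.2%, a precise estimate.

SE(β̂₁) = 0.1381 says: if we drew many samples of n = 25 from the same population and refit each time, the fitted slopes would scatter with a standard deviation of roughly 0.1381 around the true β₁.

Relative precision:
- SE / |β̂₁| = 0.1381 / 1.5074 = 9.2%
- Rule of thumb (under 20%: precise; 20% to under 50%: moderately precise; 50% or more: imprecise) → precise

Rough 95% range (±2 SE): 1.5074 ± 0.2762 → (1.2312, 1.7836).

What drives SE(β̂₁): more residual scatter → larger SE.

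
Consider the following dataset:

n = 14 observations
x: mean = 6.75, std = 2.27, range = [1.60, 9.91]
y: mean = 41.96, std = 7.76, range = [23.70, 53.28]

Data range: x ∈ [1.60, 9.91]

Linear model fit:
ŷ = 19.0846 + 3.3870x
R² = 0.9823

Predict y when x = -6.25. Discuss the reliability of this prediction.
ŷ = -2.0842 (extrapolation — x = -6.25 lies outside [1.60, 9.91], so reliability is low).

Prediction calculation:
ŷ = 19.0846 + 3.3870 × (-6.25)
ŷ = -2.0842

Reliability:
- Data range: x ∈ [1.60, 9.91]
- Prediction point: x = -6.25 is 7.85 units below the observed range → this is EXTRAPOLATION, not interpolation

Why that matters here:
- There are no observations near this x to validate the fitted line there
- The linear relationship may not hold outside the observed range
- R² describes fit only over the sampled x values; it says nothing about behaviour beyond them

The R² = 0.9823 only validates the fit within [1.60, 9.91]; treat ŷ = -2.0842 with caution.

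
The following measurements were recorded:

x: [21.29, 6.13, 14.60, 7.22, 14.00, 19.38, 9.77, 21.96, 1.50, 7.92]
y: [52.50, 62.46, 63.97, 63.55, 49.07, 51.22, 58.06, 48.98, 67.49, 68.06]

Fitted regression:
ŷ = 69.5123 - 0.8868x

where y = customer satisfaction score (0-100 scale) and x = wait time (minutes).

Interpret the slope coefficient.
For each additional minute of wait time, predicted satisfaction score decreases by approximately 0.8868 points.

The slope coefficient β₁ = -0.8868 represents the marginal effect of wait time on satisfaction score.

Interpretation:
- Wait time up by 1 minute → predicted satisfaction score decreases by 0.8868 points
- The effect is assumed constant over the observed range of x (linearity)

The intercept β₀ = 69.5123 is the predicted satisfaction score when wait time = 0; since the smallest observed x is 1.50, this is an extrapolation and mainly anchors the line.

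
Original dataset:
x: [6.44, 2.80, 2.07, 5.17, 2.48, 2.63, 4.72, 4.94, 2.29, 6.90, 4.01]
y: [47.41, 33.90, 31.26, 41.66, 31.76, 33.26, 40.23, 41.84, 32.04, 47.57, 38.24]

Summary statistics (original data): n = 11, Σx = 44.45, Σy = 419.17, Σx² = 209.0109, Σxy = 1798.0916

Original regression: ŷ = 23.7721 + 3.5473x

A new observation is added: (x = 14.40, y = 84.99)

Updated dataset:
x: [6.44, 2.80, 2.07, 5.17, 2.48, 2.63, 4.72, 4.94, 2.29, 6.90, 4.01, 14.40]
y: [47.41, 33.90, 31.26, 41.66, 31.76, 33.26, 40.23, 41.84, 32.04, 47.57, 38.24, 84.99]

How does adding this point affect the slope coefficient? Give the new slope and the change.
Adding the point moves β₁ from 3.5473 to 4.3007, i.e. it increases by 0.7534 (+21.2%).

The new point has HIGH LEVERAGE: x = 14.40 is far from the original mean x̄ = 44.45/11 ≈ 4.04 (original range [2.07, 6.90]).

Step 1: Update the sums with the new point (n goes from 11 to 12)
Σx  = 44.45 + 14.40 = 58.85
Σy  = 419.17 + 84.99 = 504.16
Σx² = 209.0109 + 14.40² = 209.0109 + 207.3600 = 416.3709
Σxy = 1798.0916 + 14.40×84.99 = 1798.0916 + 1223.8560 = 3021.9476

Step 2: Recompute the slope with b₁ = (nΣxy − ΣxΣy) / (nΣx² − (Σx)²)
Numerator   = 12×3021.9476 − 58.85×504.16 = 36263.3712 − 29669.8160 = 6593.5552
Denominator = 12×416.3709 − 58.85² = 4996.4508 − 3463.3225 = 1533.1283
b₁(new) = 6593.5552 / 1533.1283 = 4.3007

(Same formula on the original sums: (11×1798.0916 − 44.45×419.17) / (11×209.0109 − 44.45²) = 1146.9011 / 323.3174 = 3.5473, matching the given fit.)

Step 3: Change in slope
Δβ₁ = 4.3007 − 3.5473 = +0.7534
Relative change = +0.7534 / 3.5473 × 100% = +21.2%
→ the slope increases when the point is added.

A high-leverage point only changes the slope if it is off the original line; here y = 84.99 is above the original trend, so the slope increases.
In practice: refit with and without it and report both if conclusions differ.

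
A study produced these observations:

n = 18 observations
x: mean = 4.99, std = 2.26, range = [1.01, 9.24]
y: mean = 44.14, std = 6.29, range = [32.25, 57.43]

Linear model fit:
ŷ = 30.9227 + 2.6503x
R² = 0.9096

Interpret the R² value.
R² = 0.9096 means 90.96% of the variation in y is explained by the linear relationship with x. This indicates a strong fit.

The coefficient of determination R² is the fraction of the total variation in y that the fitted line accounts for.

Here R² = 0.9096:
- Explained: 90.96% of the variation in y
- Unexplained (residual): 100% − 90.96% = 9.04%
- Rule of thumb (below 0.3 weak; 0.3 to below 0.7 moderate; 0.7 and above strong) → strong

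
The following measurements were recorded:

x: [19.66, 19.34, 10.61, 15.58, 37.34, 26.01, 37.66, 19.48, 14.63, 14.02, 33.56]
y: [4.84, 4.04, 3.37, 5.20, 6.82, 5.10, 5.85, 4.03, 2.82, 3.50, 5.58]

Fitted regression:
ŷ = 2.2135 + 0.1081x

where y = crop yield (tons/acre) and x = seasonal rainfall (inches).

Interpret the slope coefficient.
On average, crop yield is about 0.1081 tons/acre higher for every extra inch of rainfall.

β₁ = 0.1081 is the change in predicted crop yield (tons/acre) per additional inch of rainfall.

Interpretation:
- Rainfall up by 1 inch → predicted crop yield increases by 0.1081 tons/acre
- This is a linear approximation: the same per-unit change is assumed across the whole observed x range
- The sign (+) gives the direction; the magnitude 0.1081 gives the size of the effect per inch

The intercept β₀ = 2.2135 is the predicted crop yield when rainfall = 0; since the smallest observed x is 10.61, this is an extrapolation and mainly anchors the line.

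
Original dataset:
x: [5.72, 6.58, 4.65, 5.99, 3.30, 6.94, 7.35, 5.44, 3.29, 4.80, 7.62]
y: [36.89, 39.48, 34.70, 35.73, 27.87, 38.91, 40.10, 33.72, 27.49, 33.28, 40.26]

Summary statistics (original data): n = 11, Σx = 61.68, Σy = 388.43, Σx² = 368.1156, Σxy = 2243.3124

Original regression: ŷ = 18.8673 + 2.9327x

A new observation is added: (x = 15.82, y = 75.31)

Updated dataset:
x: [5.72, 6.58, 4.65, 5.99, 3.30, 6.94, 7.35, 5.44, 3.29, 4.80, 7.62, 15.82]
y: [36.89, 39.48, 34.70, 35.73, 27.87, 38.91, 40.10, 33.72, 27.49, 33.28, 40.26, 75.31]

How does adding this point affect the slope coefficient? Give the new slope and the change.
New slope β₁ = 3.7307 versus 2.9327 before: a change of +0.7980 (+27.2%).

The new point has HIGH LEVERAGE: x = 15.82 is far from the original mean x̄ = 61.68/11 ≈ 5.61 (original range [3.29, 7.62]).

Step 1: Update the sums with the new point (n goes from 11 to 12)
Σx  = 61.68 + 15.82 = 77.50
Σy  = 388.43 + 75.31 = 463.74
Σx² = 368.1156 + 15.82² = 368.1156 + 250.2724 = 618.3880
Σxy = 2243.3124 + 15.82×75.31 = 2243.3124 + 1191.4042 = 3434.7166

Step 2: Recompute the slope with b₁ = (nΣxy − ΣxΣy) / (nΣx² − (Σx)²)
Numerator   = 12×3434.7166 − 77.50×463.74 = 41216.5992 − 35939.8500 = 5276.7492
Denominator = 12×618.3880 − 77.50² = 7420.6560 − 6006.2500 = 1414.4060
b₁(new) = 5276.7492 / 1414.4060 = 3.7307

(Same formula on the original sums: (11×2243.3124 − 61.68×388.43) / (11×368.1156 − 61.68²) = 718.0740 / 244.8492 = 2.9327, matching the given fit.)

Step 3: Change in slope
Δβ₁ = 3.7307 − 2.9327 = +0.7980
Relative change = +0.7980 / 2.9327 × 100% = +27.2%
→ the slope increases when the point is added.

A high-leverage point only changes the slope if it is off the original line; here y = 75.31 is above the original trend, so the slope increases.
In practice: check such a point for data-entry or measurement error; examine leverage (hᵢ) and Cook's distance rather than deleting it automatically.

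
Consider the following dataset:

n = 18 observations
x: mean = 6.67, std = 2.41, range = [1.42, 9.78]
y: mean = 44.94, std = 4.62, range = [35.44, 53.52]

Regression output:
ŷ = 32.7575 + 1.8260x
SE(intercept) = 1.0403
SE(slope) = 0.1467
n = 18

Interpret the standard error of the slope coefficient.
The slope 1.8260 is pinned down to within about ±0.1467 (one SE) by these data — relative uncertainty 8.0%, i.e. precise.

SE(β̂₁) = 0.1467 says: if we drew many samples of n = 18 from the same population and refit each time, the fitted slopes would scatter with a standard deviation of roughly 0.1467 around the true β₁.

Relative precision:
- SE / |β̂₁| = 0.1467 / 1.8260 = 8.0%
- Rule of thumb (under 20%: precise; 20% to under 50%: moderately precise; 50% or more: imprecise) → precise

Link to interval estimation: a confidence interval for β₁ is β̂₁ ± t* × 0.1467, so SE sets the half-width per unit of t*.

What drives SE(β̂₁): larger n (here n = 18) → smaller SE; wider spread of x values → smaller SE; more residual scatter → larger SE.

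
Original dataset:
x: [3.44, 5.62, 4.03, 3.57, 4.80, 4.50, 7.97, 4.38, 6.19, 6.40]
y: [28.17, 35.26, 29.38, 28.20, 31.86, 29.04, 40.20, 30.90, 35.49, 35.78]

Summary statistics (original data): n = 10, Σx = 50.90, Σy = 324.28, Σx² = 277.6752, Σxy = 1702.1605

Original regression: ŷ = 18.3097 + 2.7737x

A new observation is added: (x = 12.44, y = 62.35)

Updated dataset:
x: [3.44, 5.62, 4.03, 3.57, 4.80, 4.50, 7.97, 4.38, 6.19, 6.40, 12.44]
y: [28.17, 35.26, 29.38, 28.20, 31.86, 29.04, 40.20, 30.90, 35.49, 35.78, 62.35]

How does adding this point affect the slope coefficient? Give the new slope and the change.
New slope β₁ = 3.7147 versus 2.7737 before: a change of +0.9410 (+33.9%).

The new point has HIGH LEVERAGE: x = 12.44 is far from the original mean x̄ = 50.90/10 ≈ 5.09 (original range [3.44, 7.97]).

Step 1: Update the sums with the new point (n goes from 10 to 11)
Σx  = 50.90 + 12.44 = 63.34
Σy  = 324.28 + 62.35 = 386.63
Σx² = 277.6752 + 12.44² = 277.6752 + 154.7536 = 432.4288
Σxy = 1702.1605 + 12.44×62.35 = 1702.1605 + 775.6340 = 2477.7945

Step 2: Recompute the slope with b₁ = (nΣxy − ΣxΣy) / (nΣx² − (Σx)²)
Numerator   = 11×2477.7945 − 63.34×386.63 = 27255.7395 − 24489.1442 = 2766.5953
Denominator = 11×432.4288 − 63.34² = 4756.7168 − 4011.9556 = 744.7612
b₁(new) = 2766.5953 / 744.7612 = 3.7147

(Same formula on the original sums: (10×1702.1605 − 50.90×324.28) / (10×277.6752 − 50.90²) = 515.7530 / 185.9420 = 2.7737, matching the given fit.)

Step 3: Change in slope
Δβ₁ = 3.7147 − 2.7737 = +0.9410
Relative change = +0.9410 / 2.7737 × 100% = +33.9%
→ the slope increases when the point is added.

Because the point sits above the extension of the original line at a high-leverage x, it tilts the fit up.
In practice: investigate whether it comes from the same population as the rest of the sample.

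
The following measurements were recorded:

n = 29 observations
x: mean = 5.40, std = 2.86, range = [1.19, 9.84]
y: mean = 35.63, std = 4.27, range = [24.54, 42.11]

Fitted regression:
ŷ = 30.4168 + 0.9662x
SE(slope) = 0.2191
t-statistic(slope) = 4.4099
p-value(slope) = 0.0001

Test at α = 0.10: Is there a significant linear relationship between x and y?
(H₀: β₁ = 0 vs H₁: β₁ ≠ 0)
p-value = 0.0001 < α = 0.10, so we reject H₀. The relationship is significant.

Hypothesis test for the slope coefficient:

H₀: β₁ = 0 (no linear relationship)
H₁: β₁ ≠ 0 (linear relationship exists)

Test statistic: t = β̂₁ / SE(β̂₁) = 0.9662 / 0.2191 = 4.4099

The p-value (0.0001) is the probability, under H₀, of a t-statistic at least as extreme as |t| = 4.4099 (two-sided, df = n − 2 = 27).

Decision rule: reject H₀ if p-value < α.
p-value = 0.0001 < α = 0.10 → reject H₀.

At α = 0.10 the data do provide convincing evidence of a nonzero slope.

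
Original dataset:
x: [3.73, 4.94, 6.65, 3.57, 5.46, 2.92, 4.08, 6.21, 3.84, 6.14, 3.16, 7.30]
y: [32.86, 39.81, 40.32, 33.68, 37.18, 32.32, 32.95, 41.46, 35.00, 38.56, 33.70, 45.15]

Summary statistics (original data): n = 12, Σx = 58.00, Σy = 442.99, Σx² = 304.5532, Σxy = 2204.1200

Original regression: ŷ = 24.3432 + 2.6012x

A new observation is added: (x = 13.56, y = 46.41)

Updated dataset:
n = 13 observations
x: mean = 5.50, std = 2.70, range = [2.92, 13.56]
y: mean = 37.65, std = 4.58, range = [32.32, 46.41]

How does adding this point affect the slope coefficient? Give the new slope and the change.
New slope β₁ = 1.4757 versus 2.6012 before: a change of -1.1255 (-43.3%).

x = 13.56 lies well outside the original x-range [2.92, 7.30] (x̄ ≈ 4.83), so this observation has high leverage and can move the slope substantially.

Step 1: Update the sums with the new point (n goes from 12 to 13)
Σx  = 58.00 + 13.56 = 71.56
Σy  = 442.99 + 46.41 = 489.40
Σx² = 304.5532 + 13.56² = 304.5532 + 183.8736 = 488.4268
Σxy = 2204.1200 + 13.56×46.41 = 2204.1200 + 629.3196 = 2833.4396

Step 2: Recompute the slope with b₁ = (nΣxy − ΣxΣy) / (nΣx² − (Σx)²)
Numerator   = 13×2833.4396 − 71.56×489.40 = 36834.7148 − 35021.4640 = 1813.2508
Denominator = 13×488.4268 − 71.56² = 6349.5484 − 5120.8336 = 1228.7148
b₁(new) = 1813.2508 / 1228.7148 = 1.4757

(Same formula on the original sums: (12×2204.1200 − 58.00×442.99) / (12×304.5532 − 58.00²) = 756.0200 / 290.6384 = 2.6012, matching the given fit.)

Step 3: Change in slope
Δβ₁ = 1.4757 − 2.6012 = -1.1255
Relative change = -1.1255 / 2.6012 × 100% = -43.3%
→ the slope decreases when the point is added.

A high-leverage point only changes the slope if it is off the original line; here y = 46.41 is below the original trend, so the slope decreases.
In practice: examine leverage (hᵢ) and Cook's distance rather than deleting it automatically.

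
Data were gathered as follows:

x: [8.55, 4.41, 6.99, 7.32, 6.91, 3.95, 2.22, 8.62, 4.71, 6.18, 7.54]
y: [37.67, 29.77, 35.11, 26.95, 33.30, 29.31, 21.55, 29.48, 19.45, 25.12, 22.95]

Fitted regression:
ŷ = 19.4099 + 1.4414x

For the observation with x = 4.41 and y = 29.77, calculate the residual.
Residual = 4.0035

The residual is the difference between the actual value and the predicted value:

Residual = y - ŷ

Step 1: Calculate predicted value
ŷ = 19.4099 + 1.4414 × 4.41
ŷ = 25.7665

Step 2: Calculate residual
Residual = 29.77 - 25.7665
Residual = 4.0035

Interpretation: the model underestimates the actual value by 4.0035 at this point (positive residual → observation lies above the fitted line).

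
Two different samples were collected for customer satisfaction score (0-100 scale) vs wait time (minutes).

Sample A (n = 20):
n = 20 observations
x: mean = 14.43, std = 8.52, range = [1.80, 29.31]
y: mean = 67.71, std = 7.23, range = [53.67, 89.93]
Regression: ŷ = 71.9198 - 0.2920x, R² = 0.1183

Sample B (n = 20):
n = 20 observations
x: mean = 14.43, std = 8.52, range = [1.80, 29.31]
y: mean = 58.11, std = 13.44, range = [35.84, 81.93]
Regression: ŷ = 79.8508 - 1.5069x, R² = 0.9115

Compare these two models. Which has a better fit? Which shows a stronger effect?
Model B has the better fit (R² = 0.9115 vs 0.1183). Model B shows the stronger effect (|β₁| = 1.5069 vs 0.2920).

Model Comparison:

Goodness of fit (R²):
- Model A: R² = 0.1183 → 11.83% of variance in satisfaction score explained
- Model B: R² = 0.9115 → 91.15% of variance in satisfaction score explained
- 0.9115 > 0.1183 → Model B has the better fit

Strength of effect — compare |β₁|:
- Model A: β₁ = -0.2920 → predicted satisfaction score falls 0.2920 points per additional minute of wait time
- Model B: β₁ = -1.5069 → predicted satisfaction score falls 1.5069 points per additional minute of wait time
- |-0.2920| < |-1.5069| → Model B shows the stronger marginal effect

Notes:
- A better fit (higher R²) doesn't necessarily mean a more important relationship.
- The two samples could reflect different populations, time periods, or measurement quality.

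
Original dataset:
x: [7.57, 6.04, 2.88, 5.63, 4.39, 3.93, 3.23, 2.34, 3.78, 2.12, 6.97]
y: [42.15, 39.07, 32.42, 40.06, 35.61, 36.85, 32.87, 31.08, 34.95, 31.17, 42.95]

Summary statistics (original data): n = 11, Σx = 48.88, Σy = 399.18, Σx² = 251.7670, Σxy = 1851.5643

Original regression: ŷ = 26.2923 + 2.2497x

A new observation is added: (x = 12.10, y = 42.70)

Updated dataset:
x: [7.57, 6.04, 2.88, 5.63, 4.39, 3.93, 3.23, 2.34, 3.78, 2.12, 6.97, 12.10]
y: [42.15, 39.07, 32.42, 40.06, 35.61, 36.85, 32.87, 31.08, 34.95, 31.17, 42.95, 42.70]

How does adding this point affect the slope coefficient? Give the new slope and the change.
Adding the point moves β₁ from 2.2497 to 1.3902, i.e. it decreases by 0.8595 (-38.2%).

x = 12.10 lies well outside the original x-range [2.12, 7.57] (x̄ ≈ 4.44), so this observation has high leverage and can move the slope substantially.

Step 1: Update the sums with the new point (n goes from 11 to 12)
Σx  = 48.88 + 12.10 = 60.98
Σy  = 399.18 + 42.70 = 441.88
Σx² = 251.7670 + 12.10² = 251.7670 + 146.4100 = 398.1770
Σxy = 1851.5643 + 12.10×42.70 = 1851.5643 + 516.6700 = 2368.2343

Step 2: Recompute the slope with b₁ = (nΣxy − ΣxΣy) / (nΣx² − (Σx)²)
Numerator   = 12×2368.2343 − 60.98×441.88 = 28418.8116 − 26945.8424 = 1472.9692
Denominator = 12×398.1770 − 60.98² = 4778.1240 − 3718.5604 = 1059.5636
b₁(new) = 1472.9692 / 1059.5636 = 1.3902

(Same formula on the original sums: (11×1851.5643 − 48.88×399.18) / (11×251.7670 − 48.88²) = 855.2889 / 380.1826 = 2.2497, matching the given fit.)

Step 3: Change in slope
Δβ₁ = 1.3902 − 2.2497 = -0.8595
Relative change = -0.8595 / 2.2497 × 100% = -38.2%
→ the slope decreases when the point is added.

Because the point sits below the extension of the original line at a high-leverage x, it tilts the fit down.
In practice: check such a point for data-entry or measurement error.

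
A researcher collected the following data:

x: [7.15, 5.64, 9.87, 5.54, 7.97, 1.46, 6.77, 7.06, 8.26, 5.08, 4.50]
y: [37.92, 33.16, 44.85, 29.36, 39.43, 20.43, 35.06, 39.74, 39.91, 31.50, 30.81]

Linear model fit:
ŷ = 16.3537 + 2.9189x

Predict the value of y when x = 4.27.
ŷ = 28.8174

x = 4.27 lies inside the observed range [1.46, 9.87], so the fitted equation applies directly:

ŷ = 16.3537 + 2.9189 × 4.27
ŷ = 16.3537 + 12.4637
ŷ = 28.8174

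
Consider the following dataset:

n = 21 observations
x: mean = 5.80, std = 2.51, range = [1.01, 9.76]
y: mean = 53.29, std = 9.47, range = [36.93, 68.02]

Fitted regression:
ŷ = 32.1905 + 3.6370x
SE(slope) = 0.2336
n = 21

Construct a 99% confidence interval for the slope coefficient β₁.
The 99% CI for β₁ is (2.9687, 4.3053)

Confidence interval for the slope:

The 99% CI for β₁ is: β̂₁ ± t*(α/2, n-2) × SE(β̂₁)

Step 1: Find critical t-value
- Confidence level = 0.99
- Degrees of freedom = n - 2 = 21 - 2 = 19
- t*(α/2, 19) = 2.8609

Step 2: Calculate margin of error
Margin = 2.8609 × 0.2336 = 0.6683

Step 3: Construct interval
CI = 3.6370 ± 0.6683
CI = (2.9687, 4.3053)

Interpretation: each one-unit increase in x is associated with a change in mean y of between 2.9687 and 4.3053, with 99% confidence.
Since 0 is outside the interval, a two-sided test at α = 0.01 would reject H₀: β₁ = 0.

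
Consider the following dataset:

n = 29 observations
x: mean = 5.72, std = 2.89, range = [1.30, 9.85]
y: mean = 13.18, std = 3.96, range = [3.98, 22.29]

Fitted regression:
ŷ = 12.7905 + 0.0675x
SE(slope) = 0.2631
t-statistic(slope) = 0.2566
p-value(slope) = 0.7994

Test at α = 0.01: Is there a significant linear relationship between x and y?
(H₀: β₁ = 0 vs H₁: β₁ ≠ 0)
Fail to reject H₀: p-value = 0.7994 ≥ α = 0.01. The linear relationship is not significant at the 1% level.

Hypothesis test for the slope coefficient:

H₀: β₁ = 0 (no linear relationship)
H₁: β₁ ≠ 0 (linear relationship exists)

Test statistic: t = β̂₁ / SE(β̂₁) = 0.0675 / 0.2631 = 0.2566

The p-value (0.7994) is the probability, under H₀, of a t-statistic at least as extreme as |t| = 0.2566 (two-sided, df = n − 2 = 27).

Decision rule: reject H₀ if p-value < α.
p-value = 0.7994 ≥ α = 0.01 → fail to reject H₀.

There is not sufficient evidence at the 1% significance level to conclude that a linear relationship exists between x and y.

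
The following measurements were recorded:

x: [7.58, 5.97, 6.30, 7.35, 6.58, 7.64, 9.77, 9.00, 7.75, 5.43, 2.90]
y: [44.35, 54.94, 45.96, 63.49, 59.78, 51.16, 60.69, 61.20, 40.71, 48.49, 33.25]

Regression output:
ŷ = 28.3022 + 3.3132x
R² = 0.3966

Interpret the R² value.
About 39.66% of the variability in y is accounted for by the regression on x (R² = 0.3966) — a moderate linear fit.

R² = 1 − SS_res/SS_tot compares the residual scatter to the total scatter of y about its mean.

Here R² = 0.3966:
- Explained: 39.66% of the variation in y
- Unexplained (residual): 100% − 39.66% = 60.34%
- Rule of thumb (below 0.3 weak; 0.3 to below 0.7 moderate; 0.7 and above strong) → moderate

Note: R² says nothing about causation, and a high R² does not by itself mean the linear form is appropriate — check the residuals.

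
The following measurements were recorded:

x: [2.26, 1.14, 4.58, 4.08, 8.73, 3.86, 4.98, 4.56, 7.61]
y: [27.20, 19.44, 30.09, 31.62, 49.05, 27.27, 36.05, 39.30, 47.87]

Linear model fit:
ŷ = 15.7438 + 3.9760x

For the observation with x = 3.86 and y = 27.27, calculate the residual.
Residual = -3.8212

The residual is the difference between the actual value and the predicted value:

Residual = y - ŷ

Step 1: Calculate predicted value
ŷ = 15.7438 + 3.9760 × 3.86
ŷ = 31.0912

Step 2: Calculate residual
Residual = 27.27 - 31.0912
Residual = -3.8212

Sign check: y < ŷ, so the point is below the line and the fit overestimates here.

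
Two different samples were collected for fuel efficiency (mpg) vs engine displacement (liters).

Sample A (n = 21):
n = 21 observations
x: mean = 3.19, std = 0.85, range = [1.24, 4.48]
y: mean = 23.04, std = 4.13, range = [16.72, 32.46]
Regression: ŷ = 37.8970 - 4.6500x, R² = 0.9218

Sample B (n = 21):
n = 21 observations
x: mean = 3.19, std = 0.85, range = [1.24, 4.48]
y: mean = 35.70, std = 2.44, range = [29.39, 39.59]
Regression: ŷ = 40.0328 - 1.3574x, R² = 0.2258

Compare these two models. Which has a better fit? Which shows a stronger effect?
Model A has the better fit (R² = 0.9218 vs 0.2258). Model A shows the stronger effect (|β₁| = 4.6500 vs 1.3574).

Model Comparison:

Fit — compare R²:
- Model A: R² = 0.9218 → 92.18% of variance in fuel efficiency explained
- Model B: R² = 0.2258 → 22.58% of variance in fuel efficiency explained
- 0.9218 > 0.2258 → Model A has the better fit

Strength of effect — compare |β₁|:
- Model A: β₁ = -4.6500 → predicted fuel efficiency falls 4.6500 mpg per additional liter of engine displacement
- Model B: β₁ = -1.3574 → predicted fuel efficiency falls 1.3574 mpg per additional liter of engine displacement
- |-4.6500| > |-1.3574| → Model A shows the stronger marginal effect

Notes:
- A steeper slope doesn't make a better model if the scatter around the line is large.
- The two samples could reflect different populations, time periods, or measurement quality.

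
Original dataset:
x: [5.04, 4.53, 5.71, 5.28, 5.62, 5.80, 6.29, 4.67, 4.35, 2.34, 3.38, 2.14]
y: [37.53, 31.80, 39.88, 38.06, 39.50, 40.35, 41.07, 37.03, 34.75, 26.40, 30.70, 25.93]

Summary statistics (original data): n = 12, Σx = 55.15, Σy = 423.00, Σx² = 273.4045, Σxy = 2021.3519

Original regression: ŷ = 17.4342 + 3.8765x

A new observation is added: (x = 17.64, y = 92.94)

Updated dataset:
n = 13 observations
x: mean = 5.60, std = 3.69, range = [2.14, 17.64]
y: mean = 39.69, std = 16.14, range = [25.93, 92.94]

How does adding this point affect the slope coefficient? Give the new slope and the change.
Adding the point moves β₁ from 3.8765 to 4.3611, i.e. it increases by 0.4846 (+12.5%).

x = 17.64 lies well outside the original x-range [2.14, 6.29] (x̄ ≈ 4.60), so this observation has high leverage and can move the slope substantially.

Step 1: Update the sums with the new point (n goes from 12 to 13)
Σx  = 55.15 + 17.64 = 72.79
Σy  = 423.00 + 92.94 = 515.94
Σx² = 273.4045 + 17.64² = 273.4045 + 311.1696 = 584.5741
Σxy = 2021.3519 + 17.64×92.94 = 2021.3519 + 1639.4616 = 3660.8135

Step 2: Recompute the slope with b₁ = (nΣxy − ΣxΣy) / (nΣx² − (Σx)²)
Numerator   = 13×3660.8135 − 72.79×515.94 = 47590.5755 − 37555.2726 = 10035.3029
Denominator = 13×584.5741 − 72.79² = 7599.4633 − 5298.3841 = 2301.0792
b₁(new) = 10035.3029 / 2301.0792 = 4.3611

(Same formula on the original sums: (12×2021.3519 − 55.15×423.00) / (12×273.4045 − 55.15²) = 927.7728 / 239.3315 = 3.8765, matching the given fit.)

Step 3: Change in slope
Δβ₁ = 4.3611 − 3.8765 = +0.4846
Relative change = +0.4846 / 3.8765 × 100% = +12.5%
→ the slope increases when the point is added.

Because the point sits above the extension of the original line at a high-leverage x, it tilts the fit up.
In practice: investigate whether it comes from the same population as the rest of the sample; check such a point for data-entry or measurement error.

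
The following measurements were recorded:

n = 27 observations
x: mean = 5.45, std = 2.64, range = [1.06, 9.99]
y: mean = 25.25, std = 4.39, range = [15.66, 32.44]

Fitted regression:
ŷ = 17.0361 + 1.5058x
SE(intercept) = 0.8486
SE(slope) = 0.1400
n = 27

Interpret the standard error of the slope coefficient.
SE(β̂₁) = 0.1400 is the estimated standard deviation of the slope estimate across repeated samples; relative to β̂₁ = 1.5058 that is 9.3%, a precise estimate.

SE(β̂₁) = s / √Sxx, where s is the residual standard deviation and Sxx = Σ(x − x̄)². It is the yardstick for how far β̂₁ = 1.5058 could plausibly be from the true slope.

Relative precision:
- SE / |β̂₁| = 0.1400 / 1.5058 = 9.3%
- Rule of thumb (under 20%: precise; 20% to under 50%: moderately precise; 50% or more: imprecise) → precise

Link to interval estimation: a confidence interval for β₁ is β̂₁ ± t* × 0.1400, so SE sets the half-width per unit of t*.

What drives SE(β̂₁): more residual scatter → larger SE; wider spread of x values → smaller SE.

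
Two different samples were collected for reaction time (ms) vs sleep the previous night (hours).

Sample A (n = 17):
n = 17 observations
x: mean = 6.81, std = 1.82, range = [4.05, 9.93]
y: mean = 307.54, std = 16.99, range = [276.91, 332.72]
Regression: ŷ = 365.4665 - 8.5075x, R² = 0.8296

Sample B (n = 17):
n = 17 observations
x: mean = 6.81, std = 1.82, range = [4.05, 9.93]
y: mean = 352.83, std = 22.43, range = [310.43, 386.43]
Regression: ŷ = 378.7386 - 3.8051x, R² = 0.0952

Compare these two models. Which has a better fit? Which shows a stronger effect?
Model A has the better fit (R² = 0.8296 vs 0.0952). Model A shows the stronger effect (|β₁| = 8.5075 vs 3.8051).

Model Comparison:

Which explains more variance? (R²)
- Model A: R² = 0.8296 → 82.96% of variance in reaction time explained
- Model B: R² = 0.0952 → 9.52% of variance in reaction time explained
- 0.8296 > 0.0952 → Model A has the better fit

Which has the larger per-hour effect? (|β₁|)
- Model A: β₁ = -8.5075 → predicted reaction time falls 8.5075 ms per additional hour of sleep
- Model B: β₁ = -3.8051 → predicted reaction time falls 3.8051 ms per additional hour of sleep
- |-8.5075| > |-3.8051| → Model A shows the stronger marginal effect

Note: The two samples could reflect different populations, time periods, or measurement quality.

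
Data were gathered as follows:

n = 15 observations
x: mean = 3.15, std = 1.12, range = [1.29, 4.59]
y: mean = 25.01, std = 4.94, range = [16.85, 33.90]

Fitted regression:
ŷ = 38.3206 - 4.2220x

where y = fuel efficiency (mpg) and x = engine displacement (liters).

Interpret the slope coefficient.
On average, fuel efficiency is about 4.2220 mpg lower for every extra liter of engine displacement.

The slope coefficient β₁ = -4.2220 represents the marginal effect of engine displacement on fuel efficiency.

Interpretation:
- Engine displacement up by 1 liter → predicted fuel efficiency decreases by 4.2220 mpg
- This is a linear approximation: the same per-unit change is assumed across the whole observed x range
- The sign (−) gives the direction; the magnitude 4.2220 gives the size of the effect per liter

(β₀ = 38.3206 is the fitted value at x = 0 and is not part of the slope interpretation.)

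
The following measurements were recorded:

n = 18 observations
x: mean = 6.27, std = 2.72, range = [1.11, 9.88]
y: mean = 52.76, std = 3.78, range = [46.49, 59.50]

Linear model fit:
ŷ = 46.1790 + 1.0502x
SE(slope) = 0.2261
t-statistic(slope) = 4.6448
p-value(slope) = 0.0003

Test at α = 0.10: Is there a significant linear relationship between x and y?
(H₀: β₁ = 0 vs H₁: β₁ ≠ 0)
Since p-value = 0.0003 < α = 0.10, reject H₀ — the slope is significantly different from 0.

Hypothesis test for the slope coefficient:

H₀: β₁ = 0 (no linear relationship)
H₁: β₁ ≠ 0 (linear relationship exists)

Test statistic: t = β̂₁ / SE(β̂₁) = 1.0502 / 0.2261 = 4.6448

With df = 16, the two-sided p-value for |t| = 4.6448 is 0.0003.

Decision rule: reject H₀ if p-value < α.
p-value = 0.0003 < α = 0.10 → reject H₀.

Conclusion: the linear association between x and y is significant at the 10% level.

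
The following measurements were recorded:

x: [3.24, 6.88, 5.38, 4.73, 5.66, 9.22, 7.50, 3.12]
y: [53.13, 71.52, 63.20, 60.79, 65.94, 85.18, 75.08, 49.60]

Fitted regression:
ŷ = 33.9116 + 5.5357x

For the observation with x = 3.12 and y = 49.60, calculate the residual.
Residual = -1.5830

The residual is the difference between the actual value and the predicted value:

Residual = y - ŷ

Step 1: Calculate predicted value
ŷ = 33.9116 + 5.5357 × 3.12
ŷ = 51.1830

Step 2: Calculate residual
Residual = 49.60 - 51.1830
Residual = -1.5830

The residual is negative, so the observed y = 49.60 sits below the regression line (the line overestimates it by 1.5830).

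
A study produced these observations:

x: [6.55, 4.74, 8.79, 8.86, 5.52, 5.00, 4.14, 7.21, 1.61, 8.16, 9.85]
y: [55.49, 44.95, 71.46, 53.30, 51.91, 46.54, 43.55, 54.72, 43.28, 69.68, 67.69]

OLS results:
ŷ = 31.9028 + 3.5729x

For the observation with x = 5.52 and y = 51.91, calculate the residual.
Residual = 0.2848

The residual is the difference between the actual value and the predicted value:

Residual = y - ŷ

Step 1: Calculate predicted value
ŷ = 31.9028 + 3.5729 × 5.52
ŷ = 51.6252

Step 2: Calculate residual
Residual = 51.91 - 51.6252
Residual = 0.2848

Sign check: y > ŷ, so the point is above the line and the fit underestimates here.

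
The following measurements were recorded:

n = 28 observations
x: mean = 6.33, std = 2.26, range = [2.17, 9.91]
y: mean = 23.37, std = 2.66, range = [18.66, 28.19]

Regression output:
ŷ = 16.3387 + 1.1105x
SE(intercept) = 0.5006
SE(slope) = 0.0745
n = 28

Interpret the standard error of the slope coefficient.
The slope 1.1105 is pinned down to within about ±0.0745 (one SE) by these data — relative uncertainty 6.7%, i.e. precise.

What SE measures:
- The standard error quantifies the sampling variability of the coefficient estimate
- It is the estimated standard deviation of β̂₁ across hypothetical repeated samples of the same size
- Smaller SE → more precise estimate

Relative precision:
- SE / |β̂₁| = 0.0745 / 1.1105 = 6.7%
- Rule of thumb (under 20%: precise; 20% to under 50%: moderately precise; 50% or more: imprecise) → precise

Link to the t-test: t = β̂₁ / SE(β̂₁) = 1.1105 / 0.0745 = 14.9060, the statistic for H₀: β₁ = 0.

What drives SE(β̂₁): larger n (here n = 28) → smaller SE.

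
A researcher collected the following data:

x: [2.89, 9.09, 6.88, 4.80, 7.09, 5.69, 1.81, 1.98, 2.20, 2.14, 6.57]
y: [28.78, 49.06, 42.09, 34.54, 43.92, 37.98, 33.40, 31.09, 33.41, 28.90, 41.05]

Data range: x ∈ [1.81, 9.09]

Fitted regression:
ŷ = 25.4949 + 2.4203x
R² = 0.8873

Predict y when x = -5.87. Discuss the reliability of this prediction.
ŷ = 11.2877 (extrapolation — x = -5.87 lies outside [1.81, 9.09], so reliability is low).

Prediction calculation:
ŷ = 25.4949 + 2.4203 × (-5.87)
ŷ = 11.2877

Reliability:
- Data range: x ∈ [1.81, 9.09]
- Prediction point: x = -5.87 is 7.68 units below the observed range → this is EXTRAPOLATION, not interpolation

Why that matters here:
- The standard error of prediction grows with (x − x̄)², and x = -5.87 is far from x̄ = 4.65
- There are no observations near this x to validate the fitted line there
- The linear relationship may not hold outside the observed range

The R² = 0.8873 only validates the fit within [1.81, 9.09]; treat ŷ = 11.2877 with caution.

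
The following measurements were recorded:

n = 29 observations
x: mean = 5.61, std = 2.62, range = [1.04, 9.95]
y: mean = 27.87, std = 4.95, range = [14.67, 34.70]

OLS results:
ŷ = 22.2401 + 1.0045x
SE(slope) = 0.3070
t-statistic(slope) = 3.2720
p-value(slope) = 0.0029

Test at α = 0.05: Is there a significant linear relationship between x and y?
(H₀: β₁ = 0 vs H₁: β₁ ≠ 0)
Since p-value = 0.0029 < α = 0.05, reject H₀ — the slope is significantly different from 0.

Hypothesis test for the slope coefficient:

H₀: β₁ = 0 (no linear relationship)
H₁: β₁ ≠ 0 (linear relationship exists)

Test statistic: t = β̂₁ / SE(β̂₁) = 1.0045 / 0.3070 = 3.2720

The p-value (0.0029) is the probability, under H₀, of a t-statistic at least as extreme as |t| = 3.2720 (two-sided, df = n − 2 = 27).

Decision rule: reject H₀ if p-value < α.
p-value = 0.0029 < α = 0.05 → reject H₀.

Conclusion: the linear association between x and y is significant at the 5% level.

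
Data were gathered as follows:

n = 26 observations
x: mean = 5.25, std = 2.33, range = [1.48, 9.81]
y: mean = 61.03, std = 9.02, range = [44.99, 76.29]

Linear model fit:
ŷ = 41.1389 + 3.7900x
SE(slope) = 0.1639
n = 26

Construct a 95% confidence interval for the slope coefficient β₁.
The 95% CI for β₁ is (3.4517, 4.1283)

Confidence interval for the slope:

The 95% CI for β₁ is: β̂₁ ± t*(α/2, n-2) × SE(β̂₁)

Step 1: Find critical t-value
- Confidence level = 0.95
- Degrees of freedom = n - 2 = 26 - 2 = 24
- t*(α/2, 24) = 2.0639

Step 2: Calculate margin of error
Margin = 2.0639 × 0.1639 = 0.3383

Step 3: Construct interval
CI = 3.7900 ± 0.3383
CI = (3.4517, 4.1283)

Interpretation: intervals built this way capture the true β₁ in 95% of repeated samples; here the plausible range for the per-unit effect of x on y is 3.4517 to 4.1283.
Both endpoints are positive, so the data support a genuinely positive slope at this confidence level.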